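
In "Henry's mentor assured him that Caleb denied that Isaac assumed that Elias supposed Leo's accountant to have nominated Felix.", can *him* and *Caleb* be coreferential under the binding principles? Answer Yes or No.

No

*Caleb* is an R-expression; Principle C requires it to be free (not bound by any c-commanding expression).
— him: object of the matrix clause; the pronoun c-commands the R-expression — coreference blocked (Principle C).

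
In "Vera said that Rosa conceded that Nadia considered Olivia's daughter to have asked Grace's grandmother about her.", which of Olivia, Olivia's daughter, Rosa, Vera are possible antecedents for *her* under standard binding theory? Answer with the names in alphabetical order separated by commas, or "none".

Olivia, Rosa, Vera

*her* is a pronoun; Principle B requires it to be free in its binding domain — the clause headed by 'asked'.
— Olivia: possessor inside the subject DP of the clause headed by 'asked'; does not c-command the pronoun — Principle B does not apply; allowed.
— Olivia's daughter: subject of the clause headed by 'asked'; c-commands the pronoun within its binding domain — blocked (Principle B).
— Rosa: subject of the clause headed by 'conceded'; c-commands the pronoun but lies outside its binding domain — allowed.
— Vera: subject of the matrix clause; c-commands the pronoun but lies outside its binding domain — allowed.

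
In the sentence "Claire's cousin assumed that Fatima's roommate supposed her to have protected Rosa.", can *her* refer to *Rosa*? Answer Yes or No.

No

*her* is a pronoun; Principle B requires it to be free in its binding domain — the clause headed by 'supposed'.
— Rosa: object of the clause headed by 'protected'; is c-commanded by the pronoun; coreference would bind this R-expression — blocked (Principle C).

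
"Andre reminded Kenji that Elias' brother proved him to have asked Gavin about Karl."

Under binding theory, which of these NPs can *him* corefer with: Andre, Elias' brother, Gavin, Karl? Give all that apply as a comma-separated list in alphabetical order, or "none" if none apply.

Andre

*him* is a pronoun; Principle B requires it to be free in its binding domain — the clause headed by 'proved'.
— Andre: subject of the matrix clause; c-commands the pronoun but lies outside its binding domain — allowed.
— Elias' brother: subject of the clause headed by 'proved'; c-commands the pronoun within its binding domain — blocked (Principle B).
— Gavin: object of the clause headed by 'asked'; is c-commanded by the pronoun; coreference would bind this R-expression — blocked (Principle C).
— Karl: second object of the clause headed by 'asked'; is c-commanded by the pronoun; coreference would bind this R-expression — blocked (Principle C).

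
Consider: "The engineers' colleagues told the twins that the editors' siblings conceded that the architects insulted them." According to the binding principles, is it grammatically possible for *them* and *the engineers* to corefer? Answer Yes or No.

Yes

*them* is a pronoun; Principle B requires it to be free in its binding domain — the clause headed by 'insulted'.
— the engineers: possessor inside the subject DP of the matrix clause; does not c-command the pronoun — Principle B does not apply; allowed.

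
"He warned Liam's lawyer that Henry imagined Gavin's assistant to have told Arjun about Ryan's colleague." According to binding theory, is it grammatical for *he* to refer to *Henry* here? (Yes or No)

No

*Henry* is an R-expression; Principle C requires it to be free (not bound by any c-commanding expression).
— he: subject of the matrix clause; the pronoun c-commands the R-expression — coreference blocked (Principle C).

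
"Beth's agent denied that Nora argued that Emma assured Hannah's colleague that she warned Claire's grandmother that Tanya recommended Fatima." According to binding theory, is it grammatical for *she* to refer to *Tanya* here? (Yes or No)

No

*Tanya* is an R-expression; Principle C requires it to be free (not bound by any c-commanding expression).
— she: subject of the clause headed by 'warned'; the pronoun c-commands the R-expression — coreference blocked (Principle C).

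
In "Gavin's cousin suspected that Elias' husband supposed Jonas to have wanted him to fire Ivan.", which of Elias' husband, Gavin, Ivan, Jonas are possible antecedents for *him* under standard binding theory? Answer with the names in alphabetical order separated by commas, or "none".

Elias' husband, Gavin

*him* is a pronoun; Principle B requires it to be free in its binding domain — the clause headed by 'wanted'.
— Elias' husband: subject of the clause headed by 'supposed'; c-commands the pronoun but lies outside its binding domain — allowed.
— Gavin: possessor inside the subject DP of the matrix clause; does not c-command the pronoun — Principle B does not apply; allowed.
— Ivan: object of the clause headed by 'fire'; is c-commanded by the pronoun; coreference would bind this R-expression — blocked (Principle C).
— Jonas: subject of the clause headed by 'wanted'; c-commands the pronoun within its binding domain — blocked (Principle B).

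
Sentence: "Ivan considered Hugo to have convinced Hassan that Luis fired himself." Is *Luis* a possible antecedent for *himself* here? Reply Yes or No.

*himself* is a reflexive; Principle A requires it to be bound within its binding domain — the clause headed by 'fired'.
— Luis: subject of the clause headed by 'fired'; c-commands the reflexive within its binding domain — allowed (Principle A).

Yes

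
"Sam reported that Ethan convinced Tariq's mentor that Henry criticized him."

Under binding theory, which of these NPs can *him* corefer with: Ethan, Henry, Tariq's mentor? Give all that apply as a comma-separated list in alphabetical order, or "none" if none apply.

*him* is a pronoun; Principle B requires it to be free in its binding domain — the clause headed by 'criticized'.
— Ethan: subject of the clause headed by 'convinced'; c-commands the pronoun but lies outside its binding domain — allowed.
— Henry: subject of the clause headed by 'criticized'; c-commands the pronoun within its binding domain — blocked (Principle B).
— Tariq's mentor: object of the clause headed by 'convinced'; c-commands the pronoun but lies outside its binding domain — allowed.

Ethan, Tariq's mentor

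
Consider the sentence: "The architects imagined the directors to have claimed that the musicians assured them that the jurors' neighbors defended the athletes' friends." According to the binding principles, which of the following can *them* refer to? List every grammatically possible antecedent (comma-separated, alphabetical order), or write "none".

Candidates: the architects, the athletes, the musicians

*them* is a pronoun; Principle B requires it to be free in its binding domain — the clause headed by 'assured'.
— the architects: subject of the matrix clause; c-commands the pronoun but lies outside its binding domain — allowed.
— the athletes: possessor inside the object DP of the clause headed by 'defended'; is c-commanded by the pronoun; coreference would bind this R-expression — blocked (Principle C).
— the musicians: subject of the clause headed by 'assured'; c-commands the pronoun within its binding domain — blocked (Principle B).

the architects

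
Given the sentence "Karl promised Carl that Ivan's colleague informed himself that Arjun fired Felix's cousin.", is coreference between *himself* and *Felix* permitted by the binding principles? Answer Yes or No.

No

*himself* is a reflexive; Principle A requires it to be bound within its binding domain — the clause headed by 'informed'.
— Felix: possessor inside the object DP of the clause headed by 'fired'; does not c-command the reflexive — cannot bind it (Principle A).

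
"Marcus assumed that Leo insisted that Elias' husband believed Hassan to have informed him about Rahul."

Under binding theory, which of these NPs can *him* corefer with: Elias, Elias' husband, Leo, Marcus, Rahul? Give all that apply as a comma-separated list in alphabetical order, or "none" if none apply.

*him* is a pronoun; Principle B requires it to be free in its binding domain — the clause headed by 'informed'.
— Elias: possessor inside the subject DP of the clause headed by 'believed'; does not c-command the pronoun — Principle B does not apply; allowed.
— Elias' husband: subject of the clause headed by 'believed'; c-commands the pronoun but lies outside its binding domain — allowed.
— Leo: subject of the clause headed by 'insisted'; c-commands the pronoun but lies outside its binding domain — allowed.
— Marcus: subject of the matrix clause; c-commands the pronoun but lies outside its binding domain — allowed.
— Rahul: second object of the clause headed by 'informed'; is c-commanded by the pronoun; coreference would bind this R-expression — blocked (Principle C).

Elias, Elias' husband, Leo, Marcus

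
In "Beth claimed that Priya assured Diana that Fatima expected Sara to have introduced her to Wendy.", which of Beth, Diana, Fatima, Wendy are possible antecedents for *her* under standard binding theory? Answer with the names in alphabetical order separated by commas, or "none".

Beth, Diana, Fatima

*her* is a pronoun; Principle B requires it to be free in its binding domain — the clause headed by 'introduced'.
— Beth: subject of the matrix clause; c-commands the pronoun but lies outside its binding domain — allowed.
— Diana: object of the clause headed by 'assured'; c-commands the pronoun but lies outside its binding domain — allowed.
— Fatima: subject of the clause headed by 'expected'; c-commands the pronoun but lies outside its binding domain — allowed.
— Wendy: second object of the clause headed by 'introduced'; is c-commanded by the pronoun; coreference would bind this R-expression — blocked (Principle C).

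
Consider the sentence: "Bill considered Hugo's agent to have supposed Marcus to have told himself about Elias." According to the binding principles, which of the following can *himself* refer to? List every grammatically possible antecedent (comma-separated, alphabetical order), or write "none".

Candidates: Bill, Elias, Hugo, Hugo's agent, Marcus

Marcus

*himself* is a reflexive; Principle A requires it to be bound within its binding domain — the clause headed by 'told'.
— Bill: subject of the matrix clause; c-commands the reflexive but lies outside its binding domain — cannot bind it (Principle A).
— Elias: second object of the clause headed by 'told'; does not c-command the reflexive — cannot bind it (Principle A).
— Hugo: possessor inside the subject DP of the clause headed by 'supposed'; does not c-command the reflexive — cannot bind it (Principle A).
— Hugo's agent: subject of the clause headed by 'supposed'; c-commands the reflexive but lies outside its binding domain — cannot bind it (Principle A).
— Marcus: subject of the clause headed by 'told'; c-commands the reflexive within its binding domain — allowed (Principle A).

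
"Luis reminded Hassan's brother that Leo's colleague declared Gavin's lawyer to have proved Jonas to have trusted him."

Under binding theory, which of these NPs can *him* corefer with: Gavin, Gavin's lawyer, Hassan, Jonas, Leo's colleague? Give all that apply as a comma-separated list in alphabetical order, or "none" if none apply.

*him* is a pronoun; Principle B requires it to be free in its binding domain — the clause headed by 'trusted'.
— Gavin: possessor inside the subject DP of the clause headed by 'proved'; does not c-command the pronoun — Principle B does not apply; allowed.
— Gavin's lawyer: subject of the clause headed by 'proved'; c-commands the pronoun but lies outside its binding domain — allowed.
— Hassan: possessor inside the object DP of the matrix clause; does not c-command the pronoun — Principle B does not apply; allowed.
— Jonas: subject of the clause headed by 'trusted'; c-commands the pronoun within its binding domain — blocked (Principle B).
— Leo's colleague: subject of the clause headed by 'declared'; c-commands the pronoun but lies outside its binding domain — allowed.

Gavin, Gavin's lawyer, Hassan, Leo's colleague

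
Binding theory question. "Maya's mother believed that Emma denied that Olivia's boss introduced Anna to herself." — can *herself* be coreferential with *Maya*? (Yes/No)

*herself* is a reflexive; Principle A requires it to be bound within its binding domain — the clause headed by 'introduced'.
— Maya: possessor inside the subject DP of the matrix clause; does not c-command the reflexive — cannot bind it (Principle A).

No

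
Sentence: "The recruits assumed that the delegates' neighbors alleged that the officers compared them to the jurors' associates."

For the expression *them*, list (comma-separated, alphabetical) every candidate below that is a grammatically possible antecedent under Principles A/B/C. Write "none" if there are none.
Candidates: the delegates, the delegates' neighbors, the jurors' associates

*them* is a pronoun; Principle B requires it to be free in its binding domain — the clause headed by 'compared'.
— the delegates: possessor inside the subject DP of the clause headed by 'alleged'; does not c-command the pronoun — Principle B does not apply; allowed.
— the delegates' neighbors: subject of the clause headed by 'alleged'; c-commands the pronoun but lies outside its binding domain — allowed.
— the jurors' associates: second object of the clause headed by 'compared'; is c-commanded by the pronoun; coreference would bind this R-expression — blocked (Principle C).

the delegates, the delegates' neighbors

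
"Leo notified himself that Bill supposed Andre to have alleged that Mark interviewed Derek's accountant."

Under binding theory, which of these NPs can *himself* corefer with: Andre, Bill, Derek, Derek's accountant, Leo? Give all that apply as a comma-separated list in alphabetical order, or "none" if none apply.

Leo

*himself* is a reflexive; Principle A requires it to be bound within its binding domain — the matrix clause.
— Andre: subject of the clause headed by 'alleged'; does not c-command the reflexive — cannot bind it (Principle A).
— Bill: subject of the clause headed by 'supposed'; does not c-command the reflexive — cannot bind it (Principle A).
— Derek: possessor inside the object DP of the clause headed by 'interviewed'; does not c-command the reflexive — cannot bind it (Principle A).
— Derek's accountant: object of the clause headed by 'interviewed'; does not c-command the reflexive — cannot bind it (Principle A).
— Leo: subject of the matrix clause; c-commands the reflexive within its binding domain — allowed (Principle A).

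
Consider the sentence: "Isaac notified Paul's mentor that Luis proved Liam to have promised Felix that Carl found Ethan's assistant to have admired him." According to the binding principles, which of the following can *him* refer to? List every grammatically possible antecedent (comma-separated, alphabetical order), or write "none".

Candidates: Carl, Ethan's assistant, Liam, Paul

*him* is a pronoun; Principle B requires it to be free in its binding domain — the clause headed by 'admired'.
— Carl: subject of the clause headed by 'found'; c-commands the pronoun but lies outside its binding domain — allowed.
— Ethan's assistant: subject of the clause headed by 'admired'; c-commands the pronoun within its binding domain — blocked (Principle B).
— Liam: subject of the clause headed by 'promised'; c-commands the pronoun but lies outside its binding domain — allowed.
— Paul: possessor inside the object DP of the matrix clause; does not c-command the pronoun — Principle B does not apply; allowed.

Carl, Liam, Paul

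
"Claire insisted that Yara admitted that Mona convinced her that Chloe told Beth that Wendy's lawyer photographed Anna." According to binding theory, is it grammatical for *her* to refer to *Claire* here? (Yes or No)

*Claire* is an R-expression; Principle C requires it to be free (not bound by any c-commanding expression).
— her: object of the clause headed by 'convinced'; the pronoun does not c-command the R-expression — coreference allowed.

Yes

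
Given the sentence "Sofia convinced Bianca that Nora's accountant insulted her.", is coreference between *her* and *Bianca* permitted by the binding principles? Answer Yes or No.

Yes

*her* is a pronoun; Principle B requires it to be free in its binding domain — the clause headed by 'insulted'.
— Bianca: object of the matrix clause; c-commands the pronoun but lies outside its binding domain — allowed.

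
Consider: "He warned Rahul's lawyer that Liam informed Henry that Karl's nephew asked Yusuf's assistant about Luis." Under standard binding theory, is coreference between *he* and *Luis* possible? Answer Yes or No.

No

*Luis* is an R-expression; Principle C requires it to be free (not bound by any c-commanding expression).
— he: subject of the matrix clause; the pronoun c-commands the R-expression — coreference blocked (Principle C).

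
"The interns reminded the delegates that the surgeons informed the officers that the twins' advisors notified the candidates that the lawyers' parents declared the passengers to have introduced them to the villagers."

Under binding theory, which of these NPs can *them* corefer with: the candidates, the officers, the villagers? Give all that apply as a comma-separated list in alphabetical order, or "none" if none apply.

*them* is a pronoun; Principle B requires it to be free in its binding domain — the clause headed by 'introduced'.
— the candidates: object of the clause headed by 'notified'; c-commands the pronoun but lies outside its binding domain — allowed.
— the officers: object of the clause headed by 'informed'; c-commands the pronoun but lies outside its binding domain — allowed.
— the villagers: second object of the clause headed by 'introduced'; is c-commanded by the pronoun; coreference would bind this R-expression — blocked (Principle C).

the candidates, the officers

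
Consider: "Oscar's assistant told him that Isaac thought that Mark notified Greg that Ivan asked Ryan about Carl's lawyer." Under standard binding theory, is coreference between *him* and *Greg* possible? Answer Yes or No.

*Greg* is an R-expression; Principle C requires it to be free (not bound by any c-commanding expression).
— him: object of the matrix clause; the pronoun c-commands the R-expression — coreference blocked (Principle C).

No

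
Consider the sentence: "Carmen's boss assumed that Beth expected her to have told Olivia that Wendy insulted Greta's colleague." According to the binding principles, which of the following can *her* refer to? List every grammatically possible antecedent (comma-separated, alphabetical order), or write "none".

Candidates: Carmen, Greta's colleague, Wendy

*her* is a pronoun; Principle B requires it to be free in its binding domain — the clause headed by 'expected'.
— Carmen: possessor inside the subject DP of the matrix clause; does not c-command the pronoun — Principle B does not apply; allowed.
— Greta's colleague: object of the clause headed by 'insulted'; is c-commanded by the pronoun; coreference would bind this R-expression — blocked (Principle C).
— Wendy: subject of the clause headed by 'insulted'; is c-commanded by the pronoun; coreference would bind this R-expression — blocked (Principle C).

Carmen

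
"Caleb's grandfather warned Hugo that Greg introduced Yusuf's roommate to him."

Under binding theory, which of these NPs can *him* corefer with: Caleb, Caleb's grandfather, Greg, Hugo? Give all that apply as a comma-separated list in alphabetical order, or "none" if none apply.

*him* is a pronoun; Principle B requires it to be free in its binding domain — the clause headed by 'introduced'.
— Caleb: possessor inside the subject DP of the matrix clause; does not c-command the pronoun — Principle B does not apply; allowed.
— Caleb's grandfather: subject of the matrix clause; c-commands the pronoun but lies outside its binding domain — allowed.
— Greg: subject of the clause headed by 'introduced'; c-commands the pronoun within its binding domain — blocked (Principle B).
— Hugo: object of the matrix clause; c-commands the pronoun but lies outside its binding domain — allowed.

Caleb, Caleb's grandfather, Hugo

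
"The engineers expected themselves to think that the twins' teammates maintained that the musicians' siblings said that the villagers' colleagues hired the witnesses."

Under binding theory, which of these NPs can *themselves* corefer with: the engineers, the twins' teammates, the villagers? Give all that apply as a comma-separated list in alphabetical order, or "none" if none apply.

the engineers

*themselves* is a reflexive; Principle A requires it to be bound within its binding domain — the matrix clause.
— the engineers: subject of the matrix clause; c-commands the reflexive within its binding domain — allowed (Principle A).
— the twins' teammates: subject of the clause headed by 'maintained'; does not c-command the reflexive — cannot bind it (Principle A).
— the villagers: possessor inside the subject DP of the clause headed by 'hired'; does not c-command the reflexive — cannot bind it (Principle A).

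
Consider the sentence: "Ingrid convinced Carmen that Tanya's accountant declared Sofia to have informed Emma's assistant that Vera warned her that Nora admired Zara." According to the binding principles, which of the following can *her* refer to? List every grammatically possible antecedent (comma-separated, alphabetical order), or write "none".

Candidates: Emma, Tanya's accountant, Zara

Emma, Tanya's accountant

*her* is a pronoun; Principle B requires it to be free in its binding domain — the clause headed by 'warned'.
— Emma: possessor inside the object DP of the clause headed by 'informed'; does not c-command the pronoun — Principle B does not apply; allowed.
— Tanya's accountant: subject of the clause headed by 'declared'; c-commands the pronoun but lies outside its binding domain — allowed.
— Zara: object of the clause headed by 'admired'; is c-commanded by the pronoun; coreference would bind this R-expression — blocked (Principle C).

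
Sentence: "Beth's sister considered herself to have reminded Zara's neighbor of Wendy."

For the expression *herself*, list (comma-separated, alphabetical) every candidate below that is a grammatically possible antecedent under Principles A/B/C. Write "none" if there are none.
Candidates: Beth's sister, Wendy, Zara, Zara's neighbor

*herself* is a reflexive; Principle A requires it to be bound within its binding domain — the matrix clause.
— Beth's sister: subject of the matrix clause; c-commands the reflexive within its binding domain — allowed (Principle A).
— Wendy: second object of the clause headed by 'reminded'; does not c-command the reflexive — cannot bind it (Principle A).
— Zara: possessor inside the object DP of the clause headed by 'reminded'; does not c-command the reflexive — cannot bind it (Principle A).
— Zara's neighbor: object of the clause headed by 'reminded'; does not c-command the reflexive — cannot bind it (Principle A).

Beth's sister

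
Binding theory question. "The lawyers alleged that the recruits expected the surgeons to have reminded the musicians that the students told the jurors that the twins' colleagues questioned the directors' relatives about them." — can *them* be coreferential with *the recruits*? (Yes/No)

*them* is a pronoun; Principle B requires it to be free in its binding domain — the clause headed by 'questioned'.
— the recruits: subject of the clause headed by 'expected'; c-commands the pronoun but lies outside its binding domain — allowed.

Yes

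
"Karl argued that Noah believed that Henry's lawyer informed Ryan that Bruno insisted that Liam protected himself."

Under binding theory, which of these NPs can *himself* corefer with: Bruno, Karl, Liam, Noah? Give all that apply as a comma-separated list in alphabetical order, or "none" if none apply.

*himself* is a reflexive; Principle A requires it to be bound within its binding domain — the clause headed by 'protected'.
— Bruno: subject of the clause headed by 'insisted'; c-commands the reflexive but lies outside its binding domain — cannot bind it (Principle A).
— Karl: subject of the matrix clause; c-commands the reflexive but lies outside its binding domain — cannot bind it (Principle A).
— Liam: subject of the clause headed by 'protected'; c-commands the reflexive within its binding domain — allowed (Principle A).
— Noah: subject of the clause headed by 'believed'; c-commands the reflexive but lies outside its binding domain — cannot bind it (Principle A).

Liam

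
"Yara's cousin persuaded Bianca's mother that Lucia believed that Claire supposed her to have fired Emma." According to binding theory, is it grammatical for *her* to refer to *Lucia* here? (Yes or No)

*Lucia* is an R-expression; Principle C requires it to be free (not bound by any c-commanding expression).
— her: subject of the clause headed by 'fired'; the pronoun does not c-command the R-expression — coreference allowed.

Yes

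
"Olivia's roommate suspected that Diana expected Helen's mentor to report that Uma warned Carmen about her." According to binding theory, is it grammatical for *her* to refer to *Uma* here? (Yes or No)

*Uma* is an R-expression; Principle C requires it to be free (not bound by any c-commanding expression).
— her: second object of the clause headed by 'warned'; the R-expression locally c-commands the pronoun — coreference blocked (Principle B on the pronoun).

No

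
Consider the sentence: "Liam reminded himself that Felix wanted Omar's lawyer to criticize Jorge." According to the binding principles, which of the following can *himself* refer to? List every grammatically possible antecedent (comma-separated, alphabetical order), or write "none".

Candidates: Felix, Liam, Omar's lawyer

Liam

*himself* is a reflexive; Principle A requires it to be bound within its binding domain — the matrix clause.
— Felix: subject of the clause headed by 'wanted'; does not c-command the reflexive — cannot bind it (Principle A).
— Liam: subject of the matrix clause; c-commands the reflexive within its binding domain — allowed (Principle A).
— Omar's lawyer: subject of the clause headed by 'criticize'; does not c-command the reflexive — cannot bind it (Principle A).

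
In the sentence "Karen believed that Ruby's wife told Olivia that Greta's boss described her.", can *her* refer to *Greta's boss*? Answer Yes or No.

No

*her* is a pronoun; Principle B requires it to be free in its binding domain — the clause headed by 'described'.
— Greta's boss: subject of the clause headed by 'described'; c-commands the pronoun within its binding domain — blocked (Principle B).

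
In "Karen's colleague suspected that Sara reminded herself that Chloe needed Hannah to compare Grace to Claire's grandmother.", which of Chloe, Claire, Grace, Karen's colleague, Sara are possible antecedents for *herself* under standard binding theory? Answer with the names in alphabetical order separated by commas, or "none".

*herself* is a reflexive; Principle A requires it to be bound within its binding domain — the clause headed by 'reminded'.
— Chloe: subject of the clause headed by 'needed'; does not c-command the reflexive — cannot bind it (Principle A).
— Claire: possessor inside the second object DP of the clause headed by 'compare'; does not c-command the reflexive — cannot bind it (Principle A).
— Grace: object of the clause headed by 'compare'; does not c-command the reflexive — cannot bind it (Principle A).
— Karen's colleague: subject of the matrix clause; c-commands the reflexive but lies outside its binding domain — cannot bind it (Principle A).
— Sara: subject of the clause headed by 'reminded'; c-commands the reflexive within its binding domain — allowed (Principle A).

Sara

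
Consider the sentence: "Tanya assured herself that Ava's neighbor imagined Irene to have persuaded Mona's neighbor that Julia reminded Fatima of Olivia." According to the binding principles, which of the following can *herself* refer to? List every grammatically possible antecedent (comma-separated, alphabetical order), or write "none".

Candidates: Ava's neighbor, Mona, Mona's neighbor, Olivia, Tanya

Tanya

*herself* is a reflexive; Principle A requires it to be bound within its binding domain — the matrix clause.
— Ava's neighbor: subject of the clause headed by 'imagined'; does not c-command the reflexive — cannot bind it (Principle A).
— Mona: possessor inside the object DP of the clause headed by 'persuaded'; does not c-command the reflexive — cannot bind it (Principle A).
— Mona's neighbor: object of the clause headed by 'persuaded'; does not c-command the reflexive — cannot bind it (Principle A).
— Olivia: second object of the clause headed by 'reminded'; does not c-command the reflexive — cannot bind it (Principle A).
— Tanya: subject of the matrix clause; c-commands the reflexive within its binding domain — allowed (Principle A).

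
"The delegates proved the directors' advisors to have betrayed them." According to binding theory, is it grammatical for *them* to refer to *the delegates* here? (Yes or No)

*the delegates* is an R-expression; Principle C requires it to be free (not bound by any c-commanding expression).
— them: object of the clause headed by 'betrayed'; the pronoun does not c-command the R-expression — coreference allowed.

Yes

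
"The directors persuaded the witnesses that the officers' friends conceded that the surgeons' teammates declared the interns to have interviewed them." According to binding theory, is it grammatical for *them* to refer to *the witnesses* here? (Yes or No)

*the witnesses* is an R-expression; Principle C requires it to be free (not bound by any c-commanding expression).
— them: object of the clause headed by 'interviewed'; the pronoun does not c-command the R-expression — coreference allowed.

Yes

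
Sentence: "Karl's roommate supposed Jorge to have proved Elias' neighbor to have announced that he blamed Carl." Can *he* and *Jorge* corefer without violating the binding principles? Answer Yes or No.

*Jorge* is an R-expression; Principle C requires it to be free (not bound by any c-commanding expression).
— he: subject of the clause headed by 'blamed'; the pronoun does not c-command the R-expression — coreference allowed.

Yes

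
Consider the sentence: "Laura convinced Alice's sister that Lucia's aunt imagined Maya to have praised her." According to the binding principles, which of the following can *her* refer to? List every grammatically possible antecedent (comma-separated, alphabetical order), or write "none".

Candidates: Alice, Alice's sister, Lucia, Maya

*her* is a pronoun; Principle B requires it to be free in its binding domain — the clause headed by 'praised'.
— Alice: possessor inside the object DP of the matrix clause; does not c-command the pronoun — Principle B does not apply; allowed.
— Alice's sister: object of the matrix clause; c-commands the pronoun but lies outside its binding domain — allowed.
— Lucia: possessor inside the subject DP of the clause headed by 'imagined'; does not c-command the pronoun — Principle B does not apply; allowed.
— Maya: subject of the clause headed by 'praised'; c-commands the pronoun within its binding domain — blocked (Principle B).

Alice, Alice's sister, Lucia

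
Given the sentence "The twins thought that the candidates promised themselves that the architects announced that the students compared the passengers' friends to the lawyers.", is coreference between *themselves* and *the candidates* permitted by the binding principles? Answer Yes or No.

*themselves* is a reflexive; Principle A requires it to be bound within its binding domain — the clause headed by 'promised'.
— the candidates: subject of the clause headed by 'promised'; c-commands the reflexive within its binding domain — allowed (Principle A).

Yes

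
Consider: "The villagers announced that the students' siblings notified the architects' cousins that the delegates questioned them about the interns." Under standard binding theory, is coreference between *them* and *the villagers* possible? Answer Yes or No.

*the villagers* is an R-expression; Principle C requires it to be free (not bound by any c-commanding expression).
— them: object of the clause headed by 'questioned'; the pronoun does not c-command the R-expression — coreference allowed.

Yes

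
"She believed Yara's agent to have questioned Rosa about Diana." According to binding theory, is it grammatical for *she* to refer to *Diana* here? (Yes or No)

No

*Diana* is an R-expression; Principle C requires it to be free (not bound by any c-commanding expression).
— she: subject of the matrix clause; the pronoun c-commands the R-expression — coreference blocked (Principle C).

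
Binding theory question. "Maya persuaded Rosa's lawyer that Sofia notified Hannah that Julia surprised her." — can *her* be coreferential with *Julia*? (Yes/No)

*her* is a pronoun; Principle B requires it to be free in its binding domain — the clause headed by 'surprised'.
— Julia: subject of the clause headed by 'surprised'; c-commands the pronoun within its binding domain — blocked (Principle B).

No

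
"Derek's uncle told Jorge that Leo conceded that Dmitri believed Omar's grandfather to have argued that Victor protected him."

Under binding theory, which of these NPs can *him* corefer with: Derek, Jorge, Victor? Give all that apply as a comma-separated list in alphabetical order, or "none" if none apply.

*him* is a pronoun; Principle B requires it to be free in its binding domain — the clause headed by 'protected'.
— Derek: possessor inside the subject DP of the matrix clause; does not c-command the pronoun — Principle B does not apply; allowed.
— Jorge: object of the matrix clause; c-commands the pronoun but lies outside its binding domain — allowed.
— Victor: subject of the clause headed by 'protected'; c-commands the pronoun within its binding domain — blocked (Principle B).

Derek, Jorge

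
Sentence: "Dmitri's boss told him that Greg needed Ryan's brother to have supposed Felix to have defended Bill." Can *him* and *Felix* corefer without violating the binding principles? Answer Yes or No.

*Felix* is an R-expression; Principle C requires it to be free (not bound by any c-commanding expression).
— him: object of the matrix clause; the pronoun c-commands the R-expression — coreference blocked (Principle C).

No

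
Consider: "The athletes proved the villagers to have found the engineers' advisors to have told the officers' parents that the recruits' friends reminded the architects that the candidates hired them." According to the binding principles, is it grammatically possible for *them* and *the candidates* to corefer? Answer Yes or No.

*them* is a pronoun; Principle B requires it to be free in its binding domain — the clause headed by 'hired'.
— the candidates: subject of the clause headed by 'hired'; c-commands the pronoun within its binding domain — blocked (Principle B).

No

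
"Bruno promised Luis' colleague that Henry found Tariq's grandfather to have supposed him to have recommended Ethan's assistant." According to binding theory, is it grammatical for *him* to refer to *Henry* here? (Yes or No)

*Henry* is an R-expression; Principle C requires it to be free (not bound by any c-commanding expression).
— him: subject of the clause headed by 'recommended'; the pronoun does not c-command the R-expression — coreference allowed.

Yes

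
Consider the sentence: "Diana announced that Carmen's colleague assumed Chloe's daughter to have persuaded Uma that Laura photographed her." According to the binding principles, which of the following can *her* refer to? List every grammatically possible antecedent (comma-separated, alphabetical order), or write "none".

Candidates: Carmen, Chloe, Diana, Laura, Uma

Carmen, Chloe, Diana, Uma

*her* is a pronoun; Principle B requires it to be free in its binding domain — the clause headed by 'photographed'.
— Carmen: possessor inside the subject DP of the clause headed by 'assumed'; does not c-command the pronoun — Principle B does not apply; allowed.
— Chloe: possessor inside the subject DP of the clause headed by 'persuaded'; does not c-command the pronoun — Principle B does not apply; allowed.
— Diana: subject of the matrix clause; c-commands the pronoun but lies outside its binding domain — allowed.
— Laura: subject of the clause headed by 'photographed'; c-commands the pronoun within its binding domain — blocked (Principle B).
— Uma: object of the clause headed by 'persuaded'; c-commands the pronoun but lies outside its binding domain — allowed.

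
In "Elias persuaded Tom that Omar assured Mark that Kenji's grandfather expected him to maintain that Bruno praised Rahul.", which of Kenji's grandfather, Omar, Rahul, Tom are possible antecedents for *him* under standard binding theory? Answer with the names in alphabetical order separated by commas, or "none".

*him* is a pronoun; Principle B requires it to be free in its binding domain — the clause headed by 'expected'.
— Kenji's grandfather: subject of the clause headed by 'expected'; c-commands the pronoun within its binding domain — blocked (Principle B).
— Omar: subject of the clause headed by 'assured'; c-commands the pronoun but lies outside its binding domain — allowed.
— Rahul: object of the clause headed by 'praised'; is c-commanded by the pronoun; coreference would bind this R-expression — blocked (Principle C).
— Tom: object of the matrix clause; c-commands the pronoun but lies outside its binding domain — allowed.

Omar, Tom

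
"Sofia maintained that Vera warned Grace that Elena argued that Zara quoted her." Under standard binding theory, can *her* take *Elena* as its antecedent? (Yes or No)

*her* is a pronoun; Principle B requires it to be free in its binding domain — the clause headed by 'quoted'.
— Elena: subject of the clause headed by 'argued'; c-commands the pronoun but lies outside its binding domain — allowed.

Yes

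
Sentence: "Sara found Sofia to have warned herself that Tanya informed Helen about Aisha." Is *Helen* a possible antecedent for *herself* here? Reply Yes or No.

No

*herself* is a reflexive; Principle A requires it to be bound within its binding domain — the clause headed by 'warned'.
— Helen: object of the clause headed by 'informed'; does not c-command the reflexive — cannot bind it (Principle A).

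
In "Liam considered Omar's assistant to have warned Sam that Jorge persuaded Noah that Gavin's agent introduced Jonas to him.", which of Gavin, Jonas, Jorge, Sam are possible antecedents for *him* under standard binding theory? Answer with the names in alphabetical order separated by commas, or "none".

Gavin, Jorge, Sam

*him* is a pronoun; Principle B requires it to be free in its binding domain — the clause headed by 'introduced'.
— Gavin: possessor inside the subject DP of the clause headed by 'introduced'; does not c-command the pronoun — Principle B does not apply; allowed.
— Jonas: object of the clause headed by 'introduced'; c-commands the pronoun within its binding domain — blocked (Principle B).
— Jorge: subject of the clause headed by 'persuaded'; c-commands the pronoun but lies outside its binding domain — allowed.
— Sam: object of the clause headed by 'warned'; c-commands the pronoun but lies outside its binding domain — allowed.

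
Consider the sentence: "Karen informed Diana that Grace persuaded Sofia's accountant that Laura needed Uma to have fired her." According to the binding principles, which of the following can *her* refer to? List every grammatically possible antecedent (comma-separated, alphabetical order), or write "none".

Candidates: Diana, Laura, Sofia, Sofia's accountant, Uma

Diana, Laura, Sofia, Sofia's accountant

*her* is a pronoun; Principle B requires it to be free in its binding domain — the clause headed by 'fired'.
— Diana: object of the matrix clause; c-commands the pronoun but lies outside its binding domain — allowed.
— Laura: subject of the clause headed by 'needed'; c-commands the pronoun but lies outside its binding domain — allowed.
— Sofia: possessor inside the object DP of the clause headed by 'persuaded'; does not c-command the pronoun — Principle B does not apply; allowed.
— Sofia's accountant: object of the clause headed by 'persuaded'; c-commands the pronoun but lies outside its binding domain — allowed.
— Uma: subject of the clause headed by 'fired'; c-commands the pronoun within its binding domain — blocked (Principle B).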